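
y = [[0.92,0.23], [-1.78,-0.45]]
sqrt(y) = [[1.32-0.09j, 0.33-0.05j], [(-2.52+0.36j), -0.62+0.19j]]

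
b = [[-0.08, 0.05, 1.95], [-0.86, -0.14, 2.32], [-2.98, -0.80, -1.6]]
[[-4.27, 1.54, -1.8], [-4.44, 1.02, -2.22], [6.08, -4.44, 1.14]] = b @[[-1.17, 0.67, 0.3],[1.3, 1.5, -0.76],[-2.27, 0.78, -0.89]]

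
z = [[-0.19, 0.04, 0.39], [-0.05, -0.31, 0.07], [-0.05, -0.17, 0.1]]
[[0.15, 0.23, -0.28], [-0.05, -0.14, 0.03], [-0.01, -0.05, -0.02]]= z @ [[0.04, -0.77, 0.47], [0.24, 0.61, -0.27], [0.37, 0.15, -0.46]]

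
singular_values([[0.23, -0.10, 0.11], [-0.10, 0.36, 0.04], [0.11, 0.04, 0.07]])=[0.42, 0.25, 0.0]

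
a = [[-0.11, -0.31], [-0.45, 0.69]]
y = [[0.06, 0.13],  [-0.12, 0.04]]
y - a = [[0.17,  0.44],[0.33,  -0.65]]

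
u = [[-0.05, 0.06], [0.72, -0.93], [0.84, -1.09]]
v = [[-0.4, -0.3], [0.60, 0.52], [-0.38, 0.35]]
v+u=[[-0.45, -0.24],[1.32, -0.41],[0.46, -0.74]]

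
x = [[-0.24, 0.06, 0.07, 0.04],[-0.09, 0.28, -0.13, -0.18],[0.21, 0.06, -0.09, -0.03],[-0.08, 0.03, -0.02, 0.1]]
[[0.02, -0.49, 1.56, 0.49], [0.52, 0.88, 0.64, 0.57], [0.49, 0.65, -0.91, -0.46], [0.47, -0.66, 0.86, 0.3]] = x @ [[1.03,3.12,-4.3,-3.69], [3.91,3.06,4.26,-1.38], [-1.79,3.58,1.48,-4.24], [3.97,-4.29,4.18,-0.43]]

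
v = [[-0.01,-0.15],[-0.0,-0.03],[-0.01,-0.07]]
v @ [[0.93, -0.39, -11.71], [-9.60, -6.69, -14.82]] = [[1.43, 1.01, 2.34], [0.29, 0.20, 0.44], [0.66, 0.47, 1.15]]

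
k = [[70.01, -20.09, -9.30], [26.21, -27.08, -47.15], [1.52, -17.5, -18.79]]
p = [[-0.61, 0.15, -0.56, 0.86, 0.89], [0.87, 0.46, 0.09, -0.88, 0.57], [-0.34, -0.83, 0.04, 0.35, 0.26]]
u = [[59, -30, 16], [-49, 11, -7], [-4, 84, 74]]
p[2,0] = -0.341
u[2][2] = 74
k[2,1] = -17.5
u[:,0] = [59, -49, -4]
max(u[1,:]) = 11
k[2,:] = [1.52, -17.5, -18.79]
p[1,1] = 0.465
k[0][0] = 70.01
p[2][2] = 0.036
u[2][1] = 84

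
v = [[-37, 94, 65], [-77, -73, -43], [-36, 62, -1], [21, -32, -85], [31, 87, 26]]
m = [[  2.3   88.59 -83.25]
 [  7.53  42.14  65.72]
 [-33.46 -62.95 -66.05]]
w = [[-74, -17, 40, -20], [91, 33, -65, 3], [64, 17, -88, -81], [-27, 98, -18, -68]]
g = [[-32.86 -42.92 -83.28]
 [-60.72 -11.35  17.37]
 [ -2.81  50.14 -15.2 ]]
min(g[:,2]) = -83.28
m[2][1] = -62.95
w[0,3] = -20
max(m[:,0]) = 7.53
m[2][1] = -62.95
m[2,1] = -62.95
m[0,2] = -83.25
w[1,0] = 91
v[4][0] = 31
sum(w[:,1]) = 131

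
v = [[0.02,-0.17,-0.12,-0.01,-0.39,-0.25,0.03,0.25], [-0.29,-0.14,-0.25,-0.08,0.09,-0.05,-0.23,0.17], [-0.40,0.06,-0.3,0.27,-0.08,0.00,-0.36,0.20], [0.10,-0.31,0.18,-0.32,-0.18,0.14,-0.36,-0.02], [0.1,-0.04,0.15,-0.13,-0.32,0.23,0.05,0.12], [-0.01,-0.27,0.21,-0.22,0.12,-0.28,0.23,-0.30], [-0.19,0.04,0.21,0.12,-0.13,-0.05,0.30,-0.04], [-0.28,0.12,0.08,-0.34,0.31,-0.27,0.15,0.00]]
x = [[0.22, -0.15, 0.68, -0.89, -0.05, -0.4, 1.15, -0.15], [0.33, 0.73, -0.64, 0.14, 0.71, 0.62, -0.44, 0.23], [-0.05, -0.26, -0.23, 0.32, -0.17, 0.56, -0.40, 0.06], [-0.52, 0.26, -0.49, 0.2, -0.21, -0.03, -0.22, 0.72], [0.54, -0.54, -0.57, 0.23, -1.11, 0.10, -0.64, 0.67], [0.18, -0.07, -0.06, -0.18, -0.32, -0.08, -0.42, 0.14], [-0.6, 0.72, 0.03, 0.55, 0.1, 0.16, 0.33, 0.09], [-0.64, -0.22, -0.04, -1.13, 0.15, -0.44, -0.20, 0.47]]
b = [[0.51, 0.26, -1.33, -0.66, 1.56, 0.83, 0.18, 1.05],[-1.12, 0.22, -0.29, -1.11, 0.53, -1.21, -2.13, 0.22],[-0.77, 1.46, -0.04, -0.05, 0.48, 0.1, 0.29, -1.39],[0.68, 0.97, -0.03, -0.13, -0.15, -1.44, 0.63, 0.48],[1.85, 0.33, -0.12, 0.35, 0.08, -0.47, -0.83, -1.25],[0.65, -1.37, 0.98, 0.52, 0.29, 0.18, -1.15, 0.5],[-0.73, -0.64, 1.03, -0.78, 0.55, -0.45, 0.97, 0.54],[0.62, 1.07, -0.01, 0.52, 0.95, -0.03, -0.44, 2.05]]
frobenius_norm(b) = 6.91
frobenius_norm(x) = 3.74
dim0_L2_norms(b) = [2.71, 2.59, 1.97, 1.72, 2.06, 2.17, 2.86, 3.1]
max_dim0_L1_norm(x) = 3.8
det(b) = 46.77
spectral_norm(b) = 3.43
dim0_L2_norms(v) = [0.62, 0.49, 0.56, 0.61, 0.65, 0.54, 0.69, 0.49]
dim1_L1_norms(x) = [3.69, 3.84, 2.05, 2.65, 4.4, 1.45, 2.58, 3.29]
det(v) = 0.00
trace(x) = 0.53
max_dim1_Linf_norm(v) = 0.4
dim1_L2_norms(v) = [0.57, 0.51, 0.71, 0.65, 0.47, 0.63, 0.46, 0.64]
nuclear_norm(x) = 8.55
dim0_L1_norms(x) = [3.08, 2.95, 2.74, 3.64, 2.82, 2.39, 3.8, 2.53]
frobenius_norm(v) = 1.66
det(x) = 0.01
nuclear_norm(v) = 4.00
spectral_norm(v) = 0.97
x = b @ v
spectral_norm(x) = 2.39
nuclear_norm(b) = 17.63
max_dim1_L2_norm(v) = 0.71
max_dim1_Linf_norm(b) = 2.13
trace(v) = -1.04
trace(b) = 3.84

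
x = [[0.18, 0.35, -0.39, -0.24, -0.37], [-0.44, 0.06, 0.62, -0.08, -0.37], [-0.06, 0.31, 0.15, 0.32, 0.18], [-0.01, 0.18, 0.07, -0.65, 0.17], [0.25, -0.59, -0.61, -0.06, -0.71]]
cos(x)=[[1.09,-0.07,-0.15,0.01,0.02], [0.12,0.88,-0.26,-0.18,-0.24], [0.06,0.00,0.92,0.09,0.07], [0.02,0.09,0.01,0.79,0.13], [-0.08,-0.13,0.07,0.06,0.76]]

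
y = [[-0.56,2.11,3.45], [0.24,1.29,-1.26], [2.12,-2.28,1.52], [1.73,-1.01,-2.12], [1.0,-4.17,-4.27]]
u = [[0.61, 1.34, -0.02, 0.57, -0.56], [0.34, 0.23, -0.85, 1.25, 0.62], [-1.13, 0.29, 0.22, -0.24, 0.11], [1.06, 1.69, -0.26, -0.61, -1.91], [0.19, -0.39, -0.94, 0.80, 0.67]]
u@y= [[0.36, 4.82, 1.57], [0.85, -0.9, -5.71], [0.86, -2.73, -3.89], [-3.70, 13.59, 10.58], [-0.14, -1.56, -4.84]]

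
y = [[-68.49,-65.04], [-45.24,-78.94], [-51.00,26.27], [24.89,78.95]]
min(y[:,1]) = -78.94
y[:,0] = [-68.49, -45.24, -51.0, 24.89]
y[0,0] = -68.49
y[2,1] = 26.27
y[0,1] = -65.04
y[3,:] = [24.89, 78.95]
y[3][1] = 78.95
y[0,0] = -68.49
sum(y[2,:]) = -24.73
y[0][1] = -65.04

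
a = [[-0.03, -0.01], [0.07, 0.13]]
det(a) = -0.003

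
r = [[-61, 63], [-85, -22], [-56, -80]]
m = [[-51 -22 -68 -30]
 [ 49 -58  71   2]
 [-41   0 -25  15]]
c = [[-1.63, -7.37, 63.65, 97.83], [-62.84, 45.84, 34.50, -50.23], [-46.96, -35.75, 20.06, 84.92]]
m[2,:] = [-41, 0, -25, 15]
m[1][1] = -58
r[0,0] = -61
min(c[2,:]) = -46.96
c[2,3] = 84.92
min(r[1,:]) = -85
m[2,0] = -41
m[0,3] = -30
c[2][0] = -46.96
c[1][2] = 34.5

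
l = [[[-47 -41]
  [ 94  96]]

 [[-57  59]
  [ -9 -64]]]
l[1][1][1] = -64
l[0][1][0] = 94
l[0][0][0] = -47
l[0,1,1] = 96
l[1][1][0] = -9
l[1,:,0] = [-57, -9]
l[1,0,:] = [-57, 59]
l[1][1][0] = -9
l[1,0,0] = -57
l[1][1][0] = -9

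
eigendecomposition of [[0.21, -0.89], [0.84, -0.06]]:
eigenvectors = [[(0.72+0j), 0.72-0.00j], [0.11-0.69j, (0.11+0.69j)]]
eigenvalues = [(0.08+0.85j), (0.08-0.85j)]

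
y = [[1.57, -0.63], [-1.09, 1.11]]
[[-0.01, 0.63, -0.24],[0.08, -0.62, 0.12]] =y @ [[0.04, 0.30, -0.18], [0.11, -0.26, -0.07]]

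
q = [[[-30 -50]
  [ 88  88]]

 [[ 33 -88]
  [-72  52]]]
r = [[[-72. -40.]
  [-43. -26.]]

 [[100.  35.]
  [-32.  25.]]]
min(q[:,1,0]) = -72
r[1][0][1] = 35.0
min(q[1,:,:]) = -88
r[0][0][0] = -72.0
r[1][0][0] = 100.0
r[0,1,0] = -43.0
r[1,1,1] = 25.0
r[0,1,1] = -26.0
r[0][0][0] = -72.0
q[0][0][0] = -30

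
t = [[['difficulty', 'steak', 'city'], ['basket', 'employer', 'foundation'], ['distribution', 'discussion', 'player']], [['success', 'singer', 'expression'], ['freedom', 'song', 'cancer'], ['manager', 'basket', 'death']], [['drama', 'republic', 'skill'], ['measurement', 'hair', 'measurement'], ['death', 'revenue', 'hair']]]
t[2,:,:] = [['drama', 'republic', 'skill'], ['measurement', 'hair', 'measurement'], ['death', 'revenue', 'hair']]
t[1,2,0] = 'manager'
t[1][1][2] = 'cancer'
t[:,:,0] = [['difficulty', 'basket', 'distribution'], ['success', 'freedom', 'manager'], ['drama', 'measurement', 'death']]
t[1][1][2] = 'cancer'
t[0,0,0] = 'difficulty'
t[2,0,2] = 'skill'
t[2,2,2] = 'hair'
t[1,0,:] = ['success', 'singer', 'expression']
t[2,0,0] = 'drama'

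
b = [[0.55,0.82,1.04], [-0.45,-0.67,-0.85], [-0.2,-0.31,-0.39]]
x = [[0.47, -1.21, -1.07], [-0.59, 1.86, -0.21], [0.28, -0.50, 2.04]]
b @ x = [[0.07, 0.34, 1.36], [-0.05, -0.28, -1.11], [-0.02, -0.14, -0.52]]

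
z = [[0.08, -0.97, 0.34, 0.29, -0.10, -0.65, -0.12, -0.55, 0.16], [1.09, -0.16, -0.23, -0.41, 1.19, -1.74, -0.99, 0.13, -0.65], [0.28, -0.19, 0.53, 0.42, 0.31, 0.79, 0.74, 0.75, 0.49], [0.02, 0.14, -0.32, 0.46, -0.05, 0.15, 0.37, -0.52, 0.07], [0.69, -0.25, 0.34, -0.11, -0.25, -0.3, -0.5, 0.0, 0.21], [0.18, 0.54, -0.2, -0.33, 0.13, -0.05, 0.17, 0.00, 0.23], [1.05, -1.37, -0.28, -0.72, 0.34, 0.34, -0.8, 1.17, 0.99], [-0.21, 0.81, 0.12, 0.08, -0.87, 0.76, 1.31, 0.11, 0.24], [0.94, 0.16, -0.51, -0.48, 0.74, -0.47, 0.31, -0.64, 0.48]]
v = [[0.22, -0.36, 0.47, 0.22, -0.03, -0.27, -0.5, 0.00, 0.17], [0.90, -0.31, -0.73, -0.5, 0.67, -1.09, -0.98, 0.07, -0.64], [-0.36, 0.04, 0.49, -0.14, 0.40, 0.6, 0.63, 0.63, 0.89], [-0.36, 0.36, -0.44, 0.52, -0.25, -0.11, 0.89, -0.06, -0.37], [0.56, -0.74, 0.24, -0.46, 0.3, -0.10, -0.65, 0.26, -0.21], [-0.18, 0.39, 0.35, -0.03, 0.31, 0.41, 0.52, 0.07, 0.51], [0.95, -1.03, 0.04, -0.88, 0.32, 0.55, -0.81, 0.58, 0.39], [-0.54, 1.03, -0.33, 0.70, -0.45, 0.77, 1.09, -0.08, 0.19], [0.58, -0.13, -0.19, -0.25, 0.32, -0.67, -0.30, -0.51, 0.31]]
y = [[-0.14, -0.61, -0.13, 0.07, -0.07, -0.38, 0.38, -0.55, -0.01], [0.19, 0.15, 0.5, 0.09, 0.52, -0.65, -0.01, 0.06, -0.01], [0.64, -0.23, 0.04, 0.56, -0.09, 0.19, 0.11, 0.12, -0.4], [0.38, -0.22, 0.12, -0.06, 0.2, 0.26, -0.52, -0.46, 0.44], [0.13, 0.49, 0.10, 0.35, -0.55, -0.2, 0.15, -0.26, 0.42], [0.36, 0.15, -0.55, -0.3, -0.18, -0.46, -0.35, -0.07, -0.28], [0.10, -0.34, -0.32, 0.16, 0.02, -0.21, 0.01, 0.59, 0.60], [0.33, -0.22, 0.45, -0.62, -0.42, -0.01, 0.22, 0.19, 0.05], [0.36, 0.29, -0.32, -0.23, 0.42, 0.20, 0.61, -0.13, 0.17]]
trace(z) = 0.40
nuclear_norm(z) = 12.56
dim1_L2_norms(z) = [1.39, 2.7, 1.63, 0.88, 1.05, 0.76, 2.61, 1.96, 1.7]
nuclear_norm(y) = 9.02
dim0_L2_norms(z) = [1.95, 1.98, 1.03, 1.23, 1.74, 2.26, 2.1, 1.72, 1.43]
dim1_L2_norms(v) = [0.89, 2.17, 1.58, 1.32, 1.33, 1.05, 2.07, 1.99, 1.2]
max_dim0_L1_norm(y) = 2.7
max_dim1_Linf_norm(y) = 0.65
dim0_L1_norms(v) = [4.65, 4.39, 3.28, 3.7, 3.05, 4.57, 6.37, 2.26, 3.68]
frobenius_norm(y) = 3.01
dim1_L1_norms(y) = [2.34, 2.18, 2.38, 2.66, 2.65, 2.7, 2.35, 2.51, 2.73]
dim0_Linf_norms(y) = [0.64, 0.61, 0.55, 0.62, 0.55, 0.65, 0.61, 0.59, 0.6]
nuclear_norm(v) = 10.10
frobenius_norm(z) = 5.28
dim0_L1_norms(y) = [2.63, 2.7, 2.53, 2.44, 2.47, 2.56, 2.36, 2.43, 2.38]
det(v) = 0.00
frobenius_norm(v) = 4.72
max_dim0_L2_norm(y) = 1.01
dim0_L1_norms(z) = [4.54, 4.59, 2.87, 3.3, 3.98, 5.25, 5.31, 3.87, 3.52]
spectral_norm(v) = 3.70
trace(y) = -0.65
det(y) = -1.02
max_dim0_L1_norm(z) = 5.31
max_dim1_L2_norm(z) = 2.7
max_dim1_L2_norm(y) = 1.01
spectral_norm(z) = 3.66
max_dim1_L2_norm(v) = 2.17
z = v + y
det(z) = -0.80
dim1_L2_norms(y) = [1.0, 1.01, 1.0, 1.0, 1.0, 1.0, 1.0, 1.0, 1.0]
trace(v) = 1.05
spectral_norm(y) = 1.01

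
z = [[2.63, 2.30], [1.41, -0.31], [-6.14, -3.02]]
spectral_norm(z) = 7.72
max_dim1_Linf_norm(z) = 6.14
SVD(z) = [[-0.44, 0.63],[-0.14, -0.75],[0.89, 0.19]] @ diag([7.717248301196533, 1.2470680244795094]) @ [[-0.88, -0.47], [-0.47, 0.88]]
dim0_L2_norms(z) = [6.83, 3.81]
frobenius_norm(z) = 7.82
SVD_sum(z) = [[3.0, 1.61], [0.97, 0.52], [-6.03, -3.23]] + [[-0.37,0.69], [0.44,-0.83], [-0.11,0.21]]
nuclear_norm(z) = 8.96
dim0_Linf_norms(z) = [6.14, 3.02]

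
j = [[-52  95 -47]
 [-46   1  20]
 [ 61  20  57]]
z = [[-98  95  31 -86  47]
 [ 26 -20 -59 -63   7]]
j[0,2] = -47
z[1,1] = -20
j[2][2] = 57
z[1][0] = 26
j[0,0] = -52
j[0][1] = 95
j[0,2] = -47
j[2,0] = 61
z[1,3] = -63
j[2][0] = 61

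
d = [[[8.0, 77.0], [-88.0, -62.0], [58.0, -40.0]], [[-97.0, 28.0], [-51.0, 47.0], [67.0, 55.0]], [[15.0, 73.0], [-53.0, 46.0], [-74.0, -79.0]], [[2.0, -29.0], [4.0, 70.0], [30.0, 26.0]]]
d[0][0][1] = 77.0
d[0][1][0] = -88.0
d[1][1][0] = -51.0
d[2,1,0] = -53.0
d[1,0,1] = 28.0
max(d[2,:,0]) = 15.0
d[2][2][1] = -79.0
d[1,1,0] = -51.0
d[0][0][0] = 8.0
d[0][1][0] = -88.0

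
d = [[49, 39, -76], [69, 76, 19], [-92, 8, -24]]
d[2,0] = -92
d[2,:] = [-92, 8, -24]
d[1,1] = 76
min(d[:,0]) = -92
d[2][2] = -24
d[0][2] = -76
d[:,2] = [-76, 19, -24]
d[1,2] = 19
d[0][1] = 39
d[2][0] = -92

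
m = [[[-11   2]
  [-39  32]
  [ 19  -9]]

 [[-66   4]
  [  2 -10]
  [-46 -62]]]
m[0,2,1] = -9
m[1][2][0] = -46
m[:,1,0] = [-39, 2]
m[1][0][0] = -66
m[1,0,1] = 4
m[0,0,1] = 2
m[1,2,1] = -62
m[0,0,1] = 2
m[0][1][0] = -39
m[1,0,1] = 4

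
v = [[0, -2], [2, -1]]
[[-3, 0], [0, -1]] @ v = [[0, 6], [-2, 1]]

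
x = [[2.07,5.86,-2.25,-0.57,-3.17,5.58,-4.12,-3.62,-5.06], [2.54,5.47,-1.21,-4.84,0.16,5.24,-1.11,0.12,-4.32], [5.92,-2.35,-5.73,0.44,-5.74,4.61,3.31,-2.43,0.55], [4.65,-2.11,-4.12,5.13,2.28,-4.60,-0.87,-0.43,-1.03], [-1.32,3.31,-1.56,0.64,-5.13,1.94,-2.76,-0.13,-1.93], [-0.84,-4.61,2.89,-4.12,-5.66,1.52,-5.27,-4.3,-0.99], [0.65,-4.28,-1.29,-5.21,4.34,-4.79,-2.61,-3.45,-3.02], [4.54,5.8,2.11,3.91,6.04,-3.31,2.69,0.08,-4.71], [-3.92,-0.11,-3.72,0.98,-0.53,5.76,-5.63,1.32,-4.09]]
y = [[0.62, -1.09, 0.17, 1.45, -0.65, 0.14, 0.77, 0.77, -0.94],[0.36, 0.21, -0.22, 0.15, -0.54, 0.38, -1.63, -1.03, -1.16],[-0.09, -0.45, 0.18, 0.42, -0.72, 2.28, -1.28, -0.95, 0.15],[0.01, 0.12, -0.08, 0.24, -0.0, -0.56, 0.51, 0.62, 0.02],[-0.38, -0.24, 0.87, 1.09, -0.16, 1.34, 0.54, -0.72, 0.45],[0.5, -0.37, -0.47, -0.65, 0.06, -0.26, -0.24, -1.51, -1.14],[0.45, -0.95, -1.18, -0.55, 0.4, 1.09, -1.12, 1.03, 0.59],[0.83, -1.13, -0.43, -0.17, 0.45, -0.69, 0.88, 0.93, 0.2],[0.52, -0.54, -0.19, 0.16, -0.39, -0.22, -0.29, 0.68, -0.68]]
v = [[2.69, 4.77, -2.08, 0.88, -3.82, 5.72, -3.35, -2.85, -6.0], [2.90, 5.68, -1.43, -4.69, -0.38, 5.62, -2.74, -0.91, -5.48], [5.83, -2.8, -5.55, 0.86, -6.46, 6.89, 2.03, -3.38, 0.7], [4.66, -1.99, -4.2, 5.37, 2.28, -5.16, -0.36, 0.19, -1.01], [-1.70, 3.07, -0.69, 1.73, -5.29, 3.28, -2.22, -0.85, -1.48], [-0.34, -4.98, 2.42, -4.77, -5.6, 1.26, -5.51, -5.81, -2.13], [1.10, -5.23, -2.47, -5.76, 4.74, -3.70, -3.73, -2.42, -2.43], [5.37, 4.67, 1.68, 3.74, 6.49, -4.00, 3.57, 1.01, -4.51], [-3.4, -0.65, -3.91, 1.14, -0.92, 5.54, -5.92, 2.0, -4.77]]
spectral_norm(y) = 4.06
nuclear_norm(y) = 15.30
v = y + x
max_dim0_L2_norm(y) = 3.04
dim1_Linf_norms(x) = [5.86, 5.47, 5.92, 5.13, 5.13, 5.66, 5.21, 6.04, 5.76]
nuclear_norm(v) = 84.62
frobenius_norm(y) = 6.68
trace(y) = -0.04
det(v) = 9069535.98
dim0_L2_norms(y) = [1.44, 2.03, 1.65, 2.08, 1.33, 3.04, 2.76, 2.85, 2.15]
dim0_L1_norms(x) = [26.45, 33.9, 24.88, 25.84, 33.05, 37.35, 28.37, 15.88, 25.7]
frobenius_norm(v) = 34.43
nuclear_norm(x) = 83.09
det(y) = 0.01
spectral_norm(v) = 21.12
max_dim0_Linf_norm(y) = 2.28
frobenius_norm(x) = 32.56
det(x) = 43232758.64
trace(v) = -3.33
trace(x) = -3.29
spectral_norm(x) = 19.00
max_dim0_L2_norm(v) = 14.53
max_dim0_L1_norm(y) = 8.24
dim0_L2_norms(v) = [10.77, 12.27, 9.24, 11.25, 13.65, 14.53, 10.95, 8.11, 11.1]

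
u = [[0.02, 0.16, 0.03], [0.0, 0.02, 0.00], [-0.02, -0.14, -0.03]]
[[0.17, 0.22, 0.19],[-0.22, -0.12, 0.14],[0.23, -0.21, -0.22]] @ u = [[-0.00, 0.0, -0.00], [-0.01, -0.06, -0.01], [0.01, 0.06, 0.01]]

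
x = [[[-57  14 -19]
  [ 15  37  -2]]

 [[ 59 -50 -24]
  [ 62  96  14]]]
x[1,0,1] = -50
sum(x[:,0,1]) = -36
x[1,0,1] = -50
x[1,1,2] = 14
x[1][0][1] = -50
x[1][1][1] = 96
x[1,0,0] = 59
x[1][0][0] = 59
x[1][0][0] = 59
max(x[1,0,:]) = 59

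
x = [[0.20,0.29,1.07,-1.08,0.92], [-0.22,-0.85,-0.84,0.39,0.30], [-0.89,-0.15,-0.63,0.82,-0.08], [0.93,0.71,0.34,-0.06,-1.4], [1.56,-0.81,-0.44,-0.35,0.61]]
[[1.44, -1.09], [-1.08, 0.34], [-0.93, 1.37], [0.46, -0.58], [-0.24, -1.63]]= x @ [[0.10, -0.78], [0.65, 0.46], [0.41, -0.38], [-0.57, 0.62], [0.19, 0.01]]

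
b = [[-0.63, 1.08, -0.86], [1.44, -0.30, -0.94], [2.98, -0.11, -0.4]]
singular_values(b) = [3.45, 1.46, 0.61]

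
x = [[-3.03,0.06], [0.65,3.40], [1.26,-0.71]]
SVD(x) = [[0.46, 0.78], [-0.89, 0.43], [-0.04, -0.45]] @ diag([3.583957454787063, 3.2270650694208567]) @ [[-0.57, -0.82],[-0.82, 0.57]]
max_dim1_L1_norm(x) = 4.05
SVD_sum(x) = [[-0.94, -1.37],  [1.79, 2.62],  [0.07, 0.1]] + [[-2.09,1.43], [-1.14,0.78], [1.19,-0.81]]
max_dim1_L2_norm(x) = 3.46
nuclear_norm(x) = 6.81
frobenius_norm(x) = 4.82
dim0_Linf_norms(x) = [3.03, 3.4]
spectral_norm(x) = 3.58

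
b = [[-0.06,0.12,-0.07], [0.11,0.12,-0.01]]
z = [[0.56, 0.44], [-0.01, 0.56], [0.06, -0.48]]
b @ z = [[-0.04, 0.07], [0.06, 0.12]]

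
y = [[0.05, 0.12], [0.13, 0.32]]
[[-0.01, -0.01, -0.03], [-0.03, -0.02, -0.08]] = y@ [[-0.18,-0.1,-0.48], [-0.02,-0.01,-0.06]]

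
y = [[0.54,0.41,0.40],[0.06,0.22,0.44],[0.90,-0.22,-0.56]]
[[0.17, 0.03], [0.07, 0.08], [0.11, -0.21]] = y @ [[0.20, -0.11], [0.05, 0.05], [0.10, 0.17]]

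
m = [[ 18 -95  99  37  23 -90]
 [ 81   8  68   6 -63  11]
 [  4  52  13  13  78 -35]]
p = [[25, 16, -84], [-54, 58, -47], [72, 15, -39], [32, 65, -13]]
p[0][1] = 16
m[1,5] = 11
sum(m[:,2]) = 180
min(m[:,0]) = 4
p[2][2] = -39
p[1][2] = -47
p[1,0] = -54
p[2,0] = 72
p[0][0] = 25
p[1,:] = [-54, 58, -47]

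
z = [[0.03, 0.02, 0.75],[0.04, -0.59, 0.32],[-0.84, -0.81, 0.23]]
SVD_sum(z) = [[-0.14, -0.18, 0.09], [-0.30, -0.40, 0.2], [-0.65, -0.86, 0.43]] + [[0.28, 0.10, 0.63], [0.09, 0.03, 0.20], [-0.10, -0.04, -0.22]] + [[-0.11, 0.1, 0.03],  [0.25, -0.23, -0.08],  [-0.09, 0.08, 0.03]]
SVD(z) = [[0.19,-0.90,0.39], [0.41,-0.29,-0.87], [0.89,0.32,0.32]] @ diag([1.296580195113955, 0.7679291894114738, 0.399580477110799]) @ [[-0.56, -0.74, 0.37], [-0.4, -0.14, -0.90], [-0.72, 0.66, 0.22]]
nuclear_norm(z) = 2.46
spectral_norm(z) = 1.30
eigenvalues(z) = [(0.08+0.9j), (0.08-0.9j), (-0.49+0j)]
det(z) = -0.40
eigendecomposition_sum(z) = [[(0.05+0.37j), -0.12+0.26j, (0.39-0.07j)], [(-0.04+0.12j), -0.08+0.06j, (0.13+0.04j)], [-0.45+0.09j, -0.32-0.13j, 0.10+0.47j]] + [[(0.05-0.37j), -0.12-0.26j, 0.39+0.07j], [(-0.04-0.12j), -0.08-0.06j, (0.13-0.04j)], [(-0.45-0.09j), -0.32+0.13j, (0.1-0.47j)]] + [[(-0.08-0j), (0.27+0j), -0.04-0.00j],[(0.13+0j), (-0.43-0j), 0.06+0.00j],[0.05+0.00j, -0.17-0.00j, (0.02+0j)]]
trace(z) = -0.33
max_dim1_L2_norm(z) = 1.19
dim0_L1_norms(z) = [0.91, 1.42, 1.3]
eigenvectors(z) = [[(-0.03+0.62j), (-0.03-0.62j), -0.50+0.00j], [-0.11+0.19j, -0.11-0.19j, 0.80+0.00j], [(-0.75+0j), (-0.75-0j), 0.32+0.00j]]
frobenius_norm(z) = 1.56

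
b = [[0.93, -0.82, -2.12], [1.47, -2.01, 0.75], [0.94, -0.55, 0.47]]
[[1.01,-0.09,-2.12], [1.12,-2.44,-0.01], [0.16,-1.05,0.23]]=b @ [[-0.16, -0.49, -0.0], [-0.77, 0.69, 0.33], [-0.25, -0.44, 0.87]]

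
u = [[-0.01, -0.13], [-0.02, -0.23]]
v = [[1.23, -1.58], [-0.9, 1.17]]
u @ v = [[0.10,-0.14], [0.18,-0.24]]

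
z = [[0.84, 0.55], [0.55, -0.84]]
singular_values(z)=[1.0, 1.0]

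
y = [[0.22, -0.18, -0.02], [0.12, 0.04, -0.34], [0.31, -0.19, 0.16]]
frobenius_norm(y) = 0.61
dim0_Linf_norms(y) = [0.31, 0.19, 0.34]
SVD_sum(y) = [[0.21,  -0.14,  0.08], [-0.02,  0.02,  -0.01], [0.31,  -0.22,  0.12]] + [[0.04,0.0,-0.09], [0.14,0.01,-0.33], [-0.01,-0.00,0.03]] + [[-0.02, -0.04, -0.01],[0.01, 0.01, 0.00],[0.02, 0.03, 0.01]]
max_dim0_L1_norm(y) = 0.65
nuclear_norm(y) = 0.91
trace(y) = 0.42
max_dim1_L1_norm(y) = 0.66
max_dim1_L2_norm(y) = 0.4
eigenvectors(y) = [[-0.44-0.27j, (-0.44+0.27j), (0.37+0j)], [-0.77+0.00j, (-0.77-0j), (-0.54+0j)], [(-0.27+0.25j), (-0.27-0.25j), 0.76+0.00j]]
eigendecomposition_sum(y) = [[0.06+0.06j, -0.04+0.01j, -0.06-0.02j], [0.13+0.03j, (-0.05+0.05j), (-0.09+0.02j)], [0.06-0.03j, -0.00+0.03j, -0.03+0.04j]] + [[(0.06-0.06j),  (-0.04-0.01j),  (-0.06+0.02j)], [0.13-0.03j,  -0.05-0.05j,  -0.09-0.02j], [(0.06+0.03j),  -0.00-0.03j,  (-0.03-0.04j)]] + [[0.09+0.00j, -0.09-0.00j, 0.10-0.00j],  [(-0.14-0j), (0.13+0j), -0.15+0.00j],  [0.20+0.00j, -0.19-0.00j, (0.21-0j)]]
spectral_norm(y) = 0.48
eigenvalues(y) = [(-0.01+0.15j), (-0.01-0.15j), (0.44+0j)]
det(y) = 0.01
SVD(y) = [[-0.56, -0.26, -0.79], [0.06, -0.96, 0.27], [-0.83, 0.10, 0.55]] @ diag([0.4756144411173645, 0.3755632444535412, 0.05782000359864013]) @ [[-0.78, 0.55, -0.30], [-0.38, -0.03, 0.93], [0.50, 0.84, 0.23]]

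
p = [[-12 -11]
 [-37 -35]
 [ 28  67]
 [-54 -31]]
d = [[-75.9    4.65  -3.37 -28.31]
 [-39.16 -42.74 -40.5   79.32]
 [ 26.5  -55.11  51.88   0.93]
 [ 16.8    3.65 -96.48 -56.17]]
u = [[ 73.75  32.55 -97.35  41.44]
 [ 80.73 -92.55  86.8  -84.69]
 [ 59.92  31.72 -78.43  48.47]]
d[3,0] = 16.8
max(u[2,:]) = 59.92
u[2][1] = 31.72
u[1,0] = 80.73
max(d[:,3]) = 79.32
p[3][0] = -54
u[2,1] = 31.72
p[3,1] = -31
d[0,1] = 4.65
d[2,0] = 26.5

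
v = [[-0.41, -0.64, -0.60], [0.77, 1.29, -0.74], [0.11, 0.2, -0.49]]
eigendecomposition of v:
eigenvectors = [[-0.52, 0.85, 0.92],[0.85, -0.52, -0.32],[0.09, -0.02, 0.24]]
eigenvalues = [0.74, -0.01, -0.34]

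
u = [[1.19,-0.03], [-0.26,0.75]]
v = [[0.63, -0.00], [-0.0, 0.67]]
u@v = [[0.75, -0.02], [-0.16, 0.5]]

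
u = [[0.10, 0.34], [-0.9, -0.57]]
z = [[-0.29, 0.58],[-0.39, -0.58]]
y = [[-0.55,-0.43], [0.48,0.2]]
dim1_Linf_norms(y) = [0.55, 0.48]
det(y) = 0.10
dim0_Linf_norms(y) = [0.55, 0.43]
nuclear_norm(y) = 0.97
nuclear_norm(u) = 1.33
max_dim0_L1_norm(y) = 1.03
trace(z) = -0.87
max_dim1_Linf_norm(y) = 0.55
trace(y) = -0.35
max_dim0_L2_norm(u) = 0.91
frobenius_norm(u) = 1.12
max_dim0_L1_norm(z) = 1.16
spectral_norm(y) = 0.86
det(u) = 0.25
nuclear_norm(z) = 1.30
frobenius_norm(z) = 0.95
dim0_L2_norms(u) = [0.91, 0.66]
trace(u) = -0.47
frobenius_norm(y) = 0.87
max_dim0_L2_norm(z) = 0.82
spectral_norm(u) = 1.10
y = z @ u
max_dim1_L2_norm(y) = 0.7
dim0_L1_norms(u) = [1.0, 0.91]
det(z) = 0.39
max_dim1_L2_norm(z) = 0.7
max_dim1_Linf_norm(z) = 0.58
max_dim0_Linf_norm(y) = 0.55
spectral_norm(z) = 0.82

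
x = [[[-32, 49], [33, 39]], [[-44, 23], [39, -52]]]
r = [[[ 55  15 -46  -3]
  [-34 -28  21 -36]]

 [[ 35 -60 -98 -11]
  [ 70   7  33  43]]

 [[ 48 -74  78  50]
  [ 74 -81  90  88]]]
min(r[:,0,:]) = -98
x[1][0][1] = 23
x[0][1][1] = 39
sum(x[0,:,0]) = 1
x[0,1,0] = 33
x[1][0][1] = 23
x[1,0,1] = 23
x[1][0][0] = -44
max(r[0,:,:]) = 55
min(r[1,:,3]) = -11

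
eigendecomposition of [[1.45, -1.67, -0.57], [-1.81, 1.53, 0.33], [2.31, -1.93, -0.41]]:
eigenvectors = [[(-0.45+0j),0.32-0.06j,(0.32+0.06j)],[(0.55+0j),(0.54-0.06j),(0.54+0.06j)],[-0.70+0.00j,-0.77+0.00j,-0.77-0.00j]]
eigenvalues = [(2.6+0j), (-0.01+0.03j), (-0.01-0.03j)]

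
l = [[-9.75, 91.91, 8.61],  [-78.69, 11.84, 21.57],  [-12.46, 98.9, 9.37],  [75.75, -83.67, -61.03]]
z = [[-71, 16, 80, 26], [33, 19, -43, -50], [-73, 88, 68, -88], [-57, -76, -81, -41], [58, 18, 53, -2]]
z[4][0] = 58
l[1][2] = 21.57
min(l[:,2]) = -61.03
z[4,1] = 18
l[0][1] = 91.91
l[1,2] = 21.57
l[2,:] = [-12.46, 98.9, 9.37]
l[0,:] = [-9.75, 91.91, 8.61]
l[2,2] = 9.37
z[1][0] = 33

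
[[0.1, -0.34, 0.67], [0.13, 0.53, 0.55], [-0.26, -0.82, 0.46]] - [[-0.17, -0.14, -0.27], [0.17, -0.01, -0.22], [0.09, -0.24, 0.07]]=[[0.27, -0.20, 0.94],[-0.04, 0.54, 0.77],[-0.35, -0.58, 0.39]]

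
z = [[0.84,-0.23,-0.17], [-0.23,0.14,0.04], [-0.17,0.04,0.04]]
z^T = [[0.84,  -0.23,  -0.17], [-0.23,  0.14,  0.04], [-0.17,  0.04,  0.04]]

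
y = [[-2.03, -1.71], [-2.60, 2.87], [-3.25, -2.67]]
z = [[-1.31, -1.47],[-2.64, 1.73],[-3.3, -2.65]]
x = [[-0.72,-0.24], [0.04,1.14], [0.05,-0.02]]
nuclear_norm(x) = 1.87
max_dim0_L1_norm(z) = 7.25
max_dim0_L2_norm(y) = 4.63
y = x + z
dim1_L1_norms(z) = [2.78, 4.37, 5.95]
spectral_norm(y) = 4.98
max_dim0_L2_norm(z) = 4.42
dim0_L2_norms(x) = [0.72, 1.17]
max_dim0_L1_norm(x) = 1.4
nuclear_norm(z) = 7.75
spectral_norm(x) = 1.19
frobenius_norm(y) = 6.30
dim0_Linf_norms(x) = [0.72, 1.14]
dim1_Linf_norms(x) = [0.72, 1.14, 0.05]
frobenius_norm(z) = 5.63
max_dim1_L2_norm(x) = 1.14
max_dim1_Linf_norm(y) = 3.25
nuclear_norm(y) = 8.84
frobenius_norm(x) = 1.37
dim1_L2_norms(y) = [2.65, 3.87, 4.21]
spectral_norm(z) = 4.80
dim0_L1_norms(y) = [7.88, 7.25]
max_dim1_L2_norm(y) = 4.21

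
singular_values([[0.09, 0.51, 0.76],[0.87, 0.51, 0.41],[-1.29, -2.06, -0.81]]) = [2.84, 0.6, 0.43]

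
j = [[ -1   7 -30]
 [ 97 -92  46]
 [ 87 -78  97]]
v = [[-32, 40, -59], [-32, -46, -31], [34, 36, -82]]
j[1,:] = [97, -92, 46]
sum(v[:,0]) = -30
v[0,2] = -59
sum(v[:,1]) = 30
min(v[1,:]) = -46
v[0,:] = [-32, 40, -59]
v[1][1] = -46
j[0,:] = [-1, 7, -30]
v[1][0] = -32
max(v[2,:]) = 36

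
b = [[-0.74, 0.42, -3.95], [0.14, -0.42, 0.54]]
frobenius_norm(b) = 4.10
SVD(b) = [[-0.99, 0.15], [0.15, 0.99]] @ diag([4.084844471211739, 0.35797436501917357]) @ [[0.18, -0.12, 0.98], [0.08, -0.99, -0.13]]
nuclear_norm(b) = 4.44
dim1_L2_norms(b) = [4.04, 0.7]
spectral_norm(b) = 4.08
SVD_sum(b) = [[-0.74, 0.47, -3.94], [0.11, -0.07, 0.59]] + [[0.0, -0.05, -0.01], [0.03, -0.35, -0.05]]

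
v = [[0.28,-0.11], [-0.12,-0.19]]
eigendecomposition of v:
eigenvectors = [[0.97, 0.22], [-0.23, 0.98]]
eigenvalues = [0.31, -0.22]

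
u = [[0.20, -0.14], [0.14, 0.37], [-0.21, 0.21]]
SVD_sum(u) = [[0.03, -0.17], [-0.07, 0.33], [-0.05, 0.24]] + [[0.17, 0.03], [0.21, 0.04], [-0.16, -0.03]]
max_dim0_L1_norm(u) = 0.72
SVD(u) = [[0.39, 0.53], [-0.74, 0.67], [-0.55, -0.52]] @ diag([0.45241670158770453, 0.3156249801972301]) @ [[0.2, -0.98], [0.98, 0.20]]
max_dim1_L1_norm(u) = 0.51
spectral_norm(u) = 0.45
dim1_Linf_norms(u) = [0.2, 0.37, 0.21]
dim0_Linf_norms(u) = [0.21, 0.37]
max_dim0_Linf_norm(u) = 0.37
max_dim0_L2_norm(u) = 0.45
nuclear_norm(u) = 0.77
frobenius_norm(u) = 0.55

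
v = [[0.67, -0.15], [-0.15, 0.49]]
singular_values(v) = [0.75, 0.41]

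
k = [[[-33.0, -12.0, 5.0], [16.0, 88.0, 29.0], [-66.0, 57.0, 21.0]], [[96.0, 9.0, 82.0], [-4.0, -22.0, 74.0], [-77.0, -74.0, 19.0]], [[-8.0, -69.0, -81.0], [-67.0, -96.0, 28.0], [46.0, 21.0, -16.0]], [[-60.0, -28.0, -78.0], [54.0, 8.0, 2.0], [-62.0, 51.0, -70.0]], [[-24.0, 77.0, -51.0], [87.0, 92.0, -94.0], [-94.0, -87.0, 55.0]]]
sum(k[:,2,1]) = -32.0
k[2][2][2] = -16.0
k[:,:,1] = [[-12.0, 88.0, 57.0], [9.0, -22.0, -74.0], [-69.0, -96.0, 21.0], [-28.0, 8.0, 51.0], [77.0, 92.0, -87.0]]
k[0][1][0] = 16.0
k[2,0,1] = -69.0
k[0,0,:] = [-33.0, -12.0, 5.0]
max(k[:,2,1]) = 57.0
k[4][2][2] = 55.0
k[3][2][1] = 51.0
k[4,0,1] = 77.0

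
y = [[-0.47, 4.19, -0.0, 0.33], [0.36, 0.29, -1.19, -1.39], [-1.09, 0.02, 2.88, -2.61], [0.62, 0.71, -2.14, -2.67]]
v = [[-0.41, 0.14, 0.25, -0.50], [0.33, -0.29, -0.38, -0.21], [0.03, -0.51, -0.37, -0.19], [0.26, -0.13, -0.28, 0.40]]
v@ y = [[-0.34, -2.03, 1.62, 0.35], [0.02, 1.14, -0.3, 2.06], [0.09, -0.16, -0.05, 2.19], [0.38, 1.33, -1.51, -0.07]]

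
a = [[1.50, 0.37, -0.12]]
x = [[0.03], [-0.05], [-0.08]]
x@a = [[0.04,0.01,-0.0], [-0.08,-0.02,0.01], [-0.12,-0.03,0.01]]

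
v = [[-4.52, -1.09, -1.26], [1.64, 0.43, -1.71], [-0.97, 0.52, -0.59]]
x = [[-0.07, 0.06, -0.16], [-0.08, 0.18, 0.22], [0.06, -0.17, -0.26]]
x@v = [[0.57, 0.02, 0.08], [0.44, 0.28, -0.34], [-0.30, -0.27, 0.37]]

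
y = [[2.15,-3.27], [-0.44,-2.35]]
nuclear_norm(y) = 5.83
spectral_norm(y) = 4.33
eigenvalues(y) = [2.45, -2.65]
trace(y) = -0.20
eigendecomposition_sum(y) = [[2.31, -1.57], [-0.21, 0.14]] + [[-0.16, -1.70], [-0.23, -2.49]]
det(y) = -6.49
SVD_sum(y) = [[1.52, -3.54], [0.78, -1.83]] + [[0.63, 0.27], [-1.22, -0.52]]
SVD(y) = [[0.89, 0.46], [0.46, -0.89]] @ diag([4.3346095851079465, 1.4975512494369996]) @ [[0.39, -0.92], [0.92, 0.39]]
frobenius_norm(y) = 4.59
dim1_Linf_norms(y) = [3.27, 2.35]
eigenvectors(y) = [[1.00, 0.56],[-0.09, 0.83]]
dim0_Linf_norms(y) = [2.15, 3.27]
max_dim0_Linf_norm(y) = 3.27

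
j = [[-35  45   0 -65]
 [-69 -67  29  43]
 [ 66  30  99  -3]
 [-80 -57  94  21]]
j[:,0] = [-35, -69, 66, -80]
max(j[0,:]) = 45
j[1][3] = 43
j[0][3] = -65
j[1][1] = -67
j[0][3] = -65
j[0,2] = 0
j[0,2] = 0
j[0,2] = 0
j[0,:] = [-35, 45, 0, -65]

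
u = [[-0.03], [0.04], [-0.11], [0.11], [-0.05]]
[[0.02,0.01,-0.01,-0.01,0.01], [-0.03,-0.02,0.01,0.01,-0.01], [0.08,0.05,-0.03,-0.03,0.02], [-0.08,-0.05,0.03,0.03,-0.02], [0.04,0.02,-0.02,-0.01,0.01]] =u @ [[-0.73, -0.41, 0.31, 0.25, -0.17]]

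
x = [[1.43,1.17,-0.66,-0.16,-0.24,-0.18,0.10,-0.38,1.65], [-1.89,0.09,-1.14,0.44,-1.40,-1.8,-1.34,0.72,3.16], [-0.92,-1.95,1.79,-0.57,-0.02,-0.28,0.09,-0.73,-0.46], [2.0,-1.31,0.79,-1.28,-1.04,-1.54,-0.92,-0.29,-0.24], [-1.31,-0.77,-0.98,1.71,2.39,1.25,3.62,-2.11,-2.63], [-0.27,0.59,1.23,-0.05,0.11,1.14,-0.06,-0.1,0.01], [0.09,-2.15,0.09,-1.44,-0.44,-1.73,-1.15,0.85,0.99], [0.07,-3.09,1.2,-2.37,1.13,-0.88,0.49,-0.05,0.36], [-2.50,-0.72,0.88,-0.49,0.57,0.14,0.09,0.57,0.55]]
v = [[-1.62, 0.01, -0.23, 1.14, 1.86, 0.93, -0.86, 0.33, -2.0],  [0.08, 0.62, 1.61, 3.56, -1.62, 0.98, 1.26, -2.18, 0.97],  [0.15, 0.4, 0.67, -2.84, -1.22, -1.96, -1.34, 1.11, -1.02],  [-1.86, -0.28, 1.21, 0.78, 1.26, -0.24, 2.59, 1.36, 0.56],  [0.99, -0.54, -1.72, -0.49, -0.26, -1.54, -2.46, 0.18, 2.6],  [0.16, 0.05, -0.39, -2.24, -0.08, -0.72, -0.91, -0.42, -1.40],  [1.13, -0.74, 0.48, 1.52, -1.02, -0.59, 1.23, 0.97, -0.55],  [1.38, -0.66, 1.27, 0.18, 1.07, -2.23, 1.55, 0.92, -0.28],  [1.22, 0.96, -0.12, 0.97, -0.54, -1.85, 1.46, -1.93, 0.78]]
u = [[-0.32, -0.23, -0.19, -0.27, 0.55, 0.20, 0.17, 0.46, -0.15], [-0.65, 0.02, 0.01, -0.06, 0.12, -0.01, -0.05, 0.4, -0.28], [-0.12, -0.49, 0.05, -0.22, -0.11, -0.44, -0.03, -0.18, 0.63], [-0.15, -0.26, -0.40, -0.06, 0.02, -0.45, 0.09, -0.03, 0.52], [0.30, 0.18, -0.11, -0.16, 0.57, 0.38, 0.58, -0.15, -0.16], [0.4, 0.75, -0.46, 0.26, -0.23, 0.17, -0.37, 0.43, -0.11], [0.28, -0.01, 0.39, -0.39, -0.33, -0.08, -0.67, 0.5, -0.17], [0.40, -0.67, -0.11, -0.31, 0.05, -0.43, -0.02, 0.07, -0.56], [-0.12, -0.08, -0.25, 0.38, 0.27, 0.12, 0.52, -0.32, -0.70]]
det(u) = -0.00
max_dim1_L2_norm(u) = 1.19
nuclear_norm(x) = 25.46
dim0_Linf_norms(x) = [2.5, 3.09, 1.79, 2.37, 2.39, 1.8, 3.62, 2.11, 3.16]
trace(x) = 4.91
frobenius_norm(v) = 11.74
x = v @ u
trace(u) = -0.87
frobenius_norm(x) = 11.52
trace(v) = 2.40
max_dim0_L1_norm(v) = 13.72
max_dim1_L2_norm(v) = 5.15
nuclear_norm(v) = 29.82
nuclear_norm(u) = 7.39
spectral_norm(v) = 7.22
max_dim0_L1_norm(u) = 3.28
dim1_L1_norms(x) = [5.97, 11.98, 6.81, 9.41, 16.77, 3.56, 8.93, 9.64, 6.51]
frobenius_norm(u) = 3.05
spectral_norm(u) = 1.66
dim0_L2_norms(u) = [1.03, 1.19, 0.81, 0.78, 0.94, 0.9, 1.11, 0.98, 1.28]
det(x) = -0.00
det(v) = -4716.89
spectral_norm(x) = 7.64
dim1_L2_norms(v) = [3.63, 5.15, 4.25, 4.02, 4.44, 2.95, 2.92, 3.66, 3.68]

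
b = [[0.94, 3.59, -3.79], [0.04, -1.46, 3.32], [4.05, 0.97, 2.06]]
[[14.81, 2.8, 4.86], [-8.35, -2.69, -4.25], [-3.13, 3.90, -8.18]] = b @ [[-1.01, 1.90, -1.81], [3.26, -1.11, 0.93], [-1.07, -1.32, -0.85]]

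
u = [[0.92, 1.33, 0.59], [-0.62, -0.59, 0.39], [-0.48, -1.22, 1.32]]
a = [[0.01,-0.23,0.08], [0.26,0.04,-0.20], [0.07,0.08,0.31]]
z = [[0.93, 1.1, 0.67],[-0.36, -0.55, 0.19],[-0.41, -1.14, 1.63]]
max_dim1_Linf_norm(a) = 0.31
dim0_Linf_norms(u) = [0.92, 1.33, 1.32]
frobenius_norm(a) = 0.53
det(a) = 0.02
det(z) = 0.05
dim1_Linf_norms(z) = [1.1, 0.55, 1.63]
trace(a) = 0.36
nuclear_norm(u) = 3.95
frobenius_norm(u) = 2.70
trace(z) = 2.01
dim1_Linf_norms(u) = [1.33, 0.62, 1.32]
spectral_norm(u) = 2.31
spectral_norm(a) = 0.39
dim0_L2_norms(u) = [1.21, 1.9, 1.5]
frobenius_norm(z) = 2.67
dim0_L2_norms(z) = [1.08, 1.68, 1.77]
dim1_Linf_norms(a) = [0.23, 0.26, 0.31]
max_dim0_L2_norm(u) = 1.9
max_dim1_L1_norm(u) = 3.02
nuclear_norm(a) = 0.88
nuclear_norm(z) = 3.74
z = u + a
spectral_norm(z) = 2.16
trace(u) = 1.65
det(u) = 0.84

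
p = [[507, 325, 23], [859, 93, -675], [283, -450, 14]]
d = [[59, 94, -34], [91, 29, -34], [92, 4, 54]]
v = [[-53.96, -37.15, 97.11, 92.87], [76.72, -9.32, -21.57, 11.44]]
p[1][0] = 859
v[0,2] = 97.11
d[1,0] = 91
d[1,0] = 91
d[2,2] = 54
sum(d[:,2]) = -14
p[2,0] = 283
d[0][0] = 59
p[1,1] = 93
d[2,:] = [92, 4, 54]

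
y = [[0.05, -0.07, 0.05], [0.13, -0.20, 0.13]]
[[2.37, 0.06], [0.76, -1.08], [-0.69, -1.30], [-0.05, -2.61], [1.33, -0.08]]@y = [[0.13, -0.18, 0.13], [-0.1, 0.16, -0.10], [-0.20, 0.31, -0.20], [-0.34, 0.53, -0.34], [0.06, -0.08, 0.06]]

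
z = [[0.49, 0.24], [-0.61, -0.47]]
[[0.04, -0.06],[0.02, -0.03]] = z @ [[0.29, -0.42], [-0.42, 0.6]]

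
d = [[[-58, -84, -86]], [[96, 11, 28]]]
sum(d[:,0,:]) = -93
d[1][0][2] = 28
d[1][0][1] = 11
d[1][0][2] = 28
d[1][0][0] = 96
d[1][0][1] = 11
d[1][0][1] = 11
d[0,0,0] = -58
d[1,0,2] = 28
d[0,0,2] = -86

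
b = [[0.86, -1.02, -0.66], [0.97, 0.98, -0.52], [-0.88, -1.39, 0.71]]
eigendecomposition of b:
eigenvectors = [[0.06+0.00j, (-0.59-0.02j), (-0.59+0.02j)], [(-0.57+0j), (0.24+0.19j), (0.24-0.19j)], [0.82+0.00j, (-0.74+0j), -0.74-0.00j]]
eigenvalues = [(1.62+0j), (0.46+0.34j), (0.46-0.34j)]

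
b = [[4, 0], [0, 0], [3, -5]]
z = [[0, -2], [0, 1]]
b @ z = [[0, -8], [0, 0], [0, -11]]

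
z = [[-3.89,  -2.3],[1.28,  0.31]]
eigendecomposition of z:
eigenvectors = [[-0.93, 0.57], [0.36, -0.82]]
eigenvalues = [-3.0, -0.58]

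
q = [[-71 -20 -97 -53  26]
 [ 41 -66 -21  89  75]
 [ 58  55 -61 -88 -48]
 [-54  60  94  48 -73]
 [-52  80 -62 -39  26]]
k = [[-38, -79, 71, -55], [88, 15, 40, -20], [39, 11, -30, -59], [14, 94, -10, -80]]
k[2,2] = -30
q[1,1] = -66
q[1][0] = 41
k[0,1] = -79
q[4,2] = -62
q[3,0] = -54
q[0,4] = 26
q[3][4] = -73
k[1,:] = [88, 15, 40, -20]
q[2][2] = -61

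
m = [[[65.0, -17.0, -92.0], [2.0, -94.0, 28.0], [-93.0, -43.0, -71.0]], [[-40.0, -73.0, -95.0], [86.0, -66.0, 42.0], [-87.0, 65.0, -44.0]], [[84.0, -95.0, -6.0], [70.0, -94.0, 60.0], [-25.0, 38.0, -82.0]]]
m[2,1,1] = -94.0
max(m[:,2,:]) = 65.0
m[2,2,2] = -82.0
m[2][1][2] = 60.0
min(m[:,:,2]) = -95.0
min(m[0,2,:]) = -93.0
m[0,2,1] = -43.0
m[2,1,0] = 70.0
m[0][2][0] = -93.0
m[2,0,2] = -6.0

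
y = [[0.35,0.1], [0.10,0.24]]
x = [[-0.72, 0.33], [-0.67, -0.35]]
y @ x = [[-0.32, 0.08], [-0.23, -0.05]]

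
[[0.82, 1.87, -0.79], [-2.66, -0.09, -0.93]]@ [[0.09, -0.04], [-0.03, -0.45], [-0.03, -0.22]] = [[0.04, -0.70], [-0.21, 0.35]]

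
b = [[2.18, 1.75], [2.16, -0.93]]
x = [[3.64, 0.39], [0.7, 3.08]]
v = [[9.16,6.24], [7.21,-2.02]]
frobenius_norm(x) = 4.84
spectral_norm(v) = 12.35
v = b @ x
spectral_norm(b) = 3.16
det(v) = -63.49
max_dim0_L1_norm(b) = 4.34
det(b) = -5.81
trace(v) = 7.14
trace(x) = 6.72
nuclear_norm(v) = 17.49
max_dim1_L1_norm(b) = 3.93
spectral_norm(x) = 3.98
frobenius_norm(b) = 3.65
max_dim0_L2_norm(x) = 3.71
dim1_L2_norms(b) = [2.8, 2.35]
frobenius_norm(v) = 13.38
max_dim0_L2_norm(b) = 3.07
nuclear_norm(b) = 5.00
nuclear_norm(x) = 6.73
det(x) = 10.94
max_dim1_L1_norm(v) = 15.4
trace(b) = 1.25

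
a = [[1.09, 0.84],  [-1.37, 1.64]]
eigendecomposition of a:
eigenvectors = [[-0.16+0.60j, (-0.16-0.6j)],[(-0.79+0j), -0.79-0.00j]]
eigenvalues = [(1.37+1.04j), (1.37-1.04j)]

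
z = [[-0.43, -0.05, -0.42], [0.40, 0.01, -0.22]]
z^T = [[-0.43, 0.40], [-0.05, 0.01], [-0.42, -0.22]]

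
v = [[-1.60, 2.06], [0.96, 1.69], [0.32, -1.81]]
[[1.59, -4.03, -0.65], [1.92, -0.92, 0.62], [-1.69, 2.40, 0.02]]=v @ [[0.27, 1.05, 0.51], [0.98, -1.14, 0.08]]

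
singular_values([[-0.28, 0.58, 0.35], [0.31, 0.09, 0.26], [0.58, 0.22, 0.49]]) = [0.93, 0.69, 0.01]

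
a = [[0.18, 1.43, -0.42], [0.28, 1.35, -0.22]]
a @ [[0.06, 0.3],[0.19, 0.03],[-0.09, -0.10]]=[[0.32,0.14], [0.29,0.15]]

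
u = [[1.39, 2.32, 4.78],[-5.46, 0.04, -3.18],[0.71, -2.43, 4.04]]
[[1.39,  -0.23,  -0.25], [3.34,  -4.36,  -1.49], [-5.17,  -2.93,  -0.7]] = u @ [[-0.42, 1.17, 0.39], [1.49, 0.50, 0.07], [-0.31, -0.63, -0.20]]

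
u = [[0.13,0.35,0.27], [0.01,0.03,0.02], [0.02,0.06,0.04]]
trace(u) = 0.20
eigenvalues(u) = [0.2, 0.0, 0.0]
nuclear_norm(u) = 0.47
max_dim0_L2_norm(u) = 0.36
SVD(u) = [[-0.98, 0.18, 0.00], [-0.08, -0.44, -0.89], [-0.16, -0.88, 0.45]] @ diag([0.4682611789762191, 0.005609658082388558, 3.886595789923459e-19]) @ [[-0.28, -0.76, -0.58], [0.21, -0.64, 0.74], [-0.94, 0.09, 0.34]]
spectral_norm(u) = 0.47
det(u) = -0.00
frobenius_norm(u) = 0.47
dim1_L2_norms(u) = [0.46, 0.04, 0.07]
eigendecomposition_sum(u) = [[0.13, 0.36, 0.27], [0.01, 0.03, 0.02], [0.02, 0.06, 0.04]] + [[0.0,-0.01,0.0], [-0.0,0.0,-0.00], [-0.00,0.00,-0.0]] + [[-0.0, 0.0, -0.0],  [0.0, -0.00, 0.0],  [0.00, -0.00, 0.0]]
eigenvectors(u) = [[0.99,0.95,-0.94], [0.08,-0.14,0.09], [0.15,-0.28,0.34]]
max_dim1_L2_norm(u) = 0.46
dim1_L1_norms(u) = [0.75, 0.06, 0.12]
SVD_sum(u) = [[0.13, 0.35, 0.27],[0.01, 0.03, 0.02],[0.02, 0.06, 0.04]] + [[0.00,-0.00,0.00], [-0.00,0.0,-0.0], [-0.00,0.0,-0.0]] + [[-0.00, 0.00, 0.00], [0.00, -0.0, -0.00], [-0.00, 0.0, 0.00]]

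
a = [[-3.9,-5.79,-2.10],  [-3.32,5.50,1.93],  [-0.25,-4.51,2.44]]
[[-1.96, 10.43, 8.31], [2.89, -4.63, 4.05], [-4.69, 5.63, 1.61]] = a@[[-0.14, -0.75, -1.7], [0.68, -1.26, -0.28], [-0.68, -0.10, -0.03]]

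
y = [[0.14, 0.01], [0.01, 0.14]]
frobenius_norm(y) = 0.20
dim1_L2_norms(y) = [0.14, 0.14]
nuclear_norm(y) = 0.28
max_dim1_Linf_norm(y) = 0.14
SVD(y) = [[-0.71, -0.71], [-0.71, 0.71]] @ diag([0.15, 0.13000000000000003]) @ [[-0.71,-0.71], [-0.71,0.71]]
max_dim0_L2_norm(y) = 0.14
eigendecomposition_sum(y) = [[0.08, 0.08],[0.08, 0.08]] + [[0.06, -0.06], [-0.06, 0.07]]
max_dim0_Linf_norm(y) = 0.14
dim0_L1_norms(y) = [0.15, 0.15]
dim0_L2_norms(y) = [0.14, 0.14]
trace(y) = 0.28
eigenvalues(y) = [0.15, 0.13]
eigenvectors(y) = [[0.71, -0.71], [0.71, 0.71]]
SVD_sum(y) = [[0.08, 0.07], [0.08, 0.07]] + [[0.06, -0.06], [-0.07, 0.07]]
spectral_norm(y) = 0.15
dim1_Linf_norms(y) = [0.14, 0.14]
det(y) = 0.02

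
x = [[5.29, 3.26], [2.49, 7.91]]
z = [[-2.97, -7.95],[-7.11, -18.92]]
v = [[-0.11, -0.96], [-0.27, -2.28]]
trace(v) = -2.39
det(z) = -0.33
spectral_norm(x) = 9.77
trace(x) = 13.20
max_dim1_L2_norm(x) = 8.29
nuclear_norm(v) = 2.49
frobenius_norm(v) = 2.49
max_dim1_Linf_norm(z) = 18.92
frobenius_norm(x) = 10.36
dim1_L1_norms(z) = [10.92, 26.03]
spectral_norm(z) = 21.92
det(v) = -0.01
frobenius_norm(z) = 21.92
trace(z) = -21.89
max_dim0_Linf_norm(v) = 2.28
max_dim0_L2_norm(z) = 20.52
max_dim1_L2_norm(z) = 20.21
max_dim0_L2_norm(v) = 2.47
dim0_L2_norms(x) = [5.85, 8.56]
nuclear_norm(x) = 13.22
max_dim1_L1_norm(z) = 26.03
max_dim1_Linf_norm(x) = 7.91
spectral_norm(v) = 2.49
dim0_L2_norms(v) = [0.29, 2.47]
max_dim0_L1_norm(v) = 3.24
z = v @ x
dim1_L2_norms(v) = [0.97, 2.3]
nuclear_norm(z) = 21.94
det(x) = 33.73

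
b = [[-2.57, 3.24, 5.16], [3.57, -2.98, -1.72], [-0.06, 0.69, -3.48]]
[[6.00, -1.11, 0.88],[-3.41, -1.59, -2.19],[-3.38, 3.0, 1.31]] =b@[[-0.63, -0.31, -0.42], [-0.16, 0.59, 0.4], [0.95, -0.74, -0.29]]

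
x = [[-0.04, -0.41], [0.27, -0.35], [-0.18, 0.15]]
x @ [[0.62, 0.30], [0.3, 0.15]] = [[-0.15, -0.07], [0.06, 0.03], [-0.07, -0.03]]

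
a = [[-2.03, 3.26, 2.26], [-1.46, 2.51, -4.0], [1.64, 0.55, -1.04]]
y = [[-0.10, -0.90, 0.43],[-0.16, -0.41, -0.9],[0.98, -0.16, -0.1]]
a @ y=[[1.90, 0.13, -4.03],[-4.18, 0.92, -2.49],[-1.27, -1.54, 0.31]]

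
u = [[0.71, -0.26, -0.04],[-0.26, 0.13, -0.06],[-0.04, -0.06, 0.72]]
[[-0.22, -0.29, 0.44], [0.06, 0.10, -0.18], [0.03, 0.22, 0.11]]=u @ [[-0.54, -0.18, 0.62],[-0.61, 0.57, -0.04],[-0.04, 0.34, 0.18]]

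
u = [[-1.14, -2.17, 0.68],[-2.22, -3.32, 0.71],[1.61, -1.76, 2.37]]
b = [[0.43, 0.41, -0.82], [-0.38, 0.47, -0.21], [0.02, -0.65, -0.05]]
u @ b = [[0.35, -1.93, 1.36], [0.32, -2.93, 2.48], [1.41, -1.71, -1.07]]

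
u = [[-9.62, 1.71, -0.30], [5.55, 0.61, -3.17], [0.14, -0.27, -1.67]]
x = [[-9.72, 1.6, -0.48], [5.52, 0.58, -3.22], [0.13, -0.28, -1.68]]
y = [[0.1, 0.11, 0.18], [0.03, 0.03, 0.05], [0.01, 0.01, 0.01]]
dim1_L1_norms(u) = [11.63, 9.33, 2.08]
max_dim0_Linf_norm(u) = 9.62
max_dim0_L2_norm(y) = 0.19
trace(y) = 0.14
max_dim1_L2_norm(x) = 9.86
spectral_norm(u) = 11.25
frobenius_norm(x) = 11.89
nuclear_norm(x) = 15.72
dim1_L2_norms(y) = [0.23, 0.07, 0.02]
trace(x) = -10.82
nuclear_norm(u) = 15.61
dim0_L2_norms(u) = [11.11, 1.84, 3.6]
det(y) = 0.00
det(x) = 33.18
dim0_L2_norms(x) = [11.18, 1.72, 3.66]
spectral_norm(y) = 0.24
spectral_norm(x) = 11.30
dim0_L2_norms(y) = [0.1, 0.11, 0.19]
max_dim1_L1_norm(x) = 11.8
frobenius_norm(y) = 0.24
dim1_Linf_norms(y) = [0.18, 0.05, 0.01]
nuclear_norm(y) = 0.25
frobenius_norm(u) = 11.82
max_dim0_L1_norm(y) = 0.24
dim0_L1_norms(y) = [0.14, 0.15, 0.24]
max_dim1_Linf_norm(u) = 9.62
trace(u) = -10.68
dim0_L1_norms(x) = [15.37, 2.46, 5.38]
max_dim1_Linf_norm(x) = 9.72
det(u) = 33.60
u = y + x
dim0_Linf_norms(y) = [0.1, 0.11, 0.18]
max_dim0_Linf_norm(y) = 0.18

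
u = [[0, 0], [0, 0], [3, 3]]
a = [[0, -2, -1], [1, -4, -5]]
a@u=[[-3, -3], [-15, -15]]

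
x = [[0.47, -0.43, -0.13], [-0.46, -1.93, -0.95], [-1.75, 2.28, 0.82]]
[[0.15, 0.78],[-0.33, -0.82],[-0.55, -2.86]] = x@ [[0.63, 1.52], [0.84, -0.49], [-1.66, 1.12]]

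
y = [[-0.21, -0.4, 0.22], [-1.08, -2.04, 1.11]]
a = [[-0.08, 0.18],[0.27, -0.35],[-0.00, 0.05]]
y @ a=[[-0.09, 0.11],  [-0.46, 0.58]]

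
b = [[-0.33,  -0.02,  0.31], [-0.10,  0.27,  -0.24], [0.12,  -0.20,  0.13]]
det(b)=0.001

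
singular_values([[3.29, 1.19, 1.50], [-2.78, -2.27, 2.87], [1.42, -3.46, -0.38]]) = [5.15, 3.76, 3.01]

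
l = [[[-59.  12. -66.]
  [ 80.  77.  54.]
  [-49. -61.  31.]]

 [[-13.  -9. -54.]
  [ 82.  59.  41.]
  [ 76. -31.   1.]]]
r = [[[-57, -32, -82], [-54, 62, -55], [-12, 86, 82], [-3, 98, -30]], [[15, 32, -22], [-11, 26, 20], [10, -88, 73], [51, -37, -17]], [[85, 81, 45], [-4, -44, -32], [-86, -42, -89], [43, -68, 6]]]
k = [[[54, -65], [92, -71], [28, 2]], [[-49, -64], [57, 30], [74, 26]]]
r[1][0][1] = 32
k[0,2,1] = 2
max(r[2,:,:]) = 85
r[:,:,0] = [[-57, -54, -12, -3], [15, -11, 10, 51], [85, -4, -86, 43]]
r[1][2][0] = 10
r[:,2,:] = [[-12, 86, 82], [10, -88, 73], [-86, -42, -89]]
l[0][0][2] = -66.0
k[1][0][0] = -49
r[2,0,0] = 85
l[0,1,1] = 77.0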